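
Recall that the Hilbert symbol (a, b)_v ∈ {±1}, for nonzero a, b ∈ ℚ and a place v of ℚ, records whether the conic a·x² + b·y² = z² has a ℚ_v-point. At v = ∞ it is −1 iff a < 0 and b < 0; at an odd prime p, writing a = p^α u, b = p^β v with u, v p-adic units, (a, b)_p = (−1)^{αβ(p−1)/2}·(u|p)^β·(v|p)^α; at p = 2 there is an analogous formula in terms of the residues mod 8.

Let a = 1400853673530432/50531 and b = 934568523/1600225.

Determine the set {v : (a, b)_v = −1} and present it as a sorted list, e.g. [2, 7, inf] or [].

(a, b) ≡ (1062347, 323) mod (ℚ^×)²; places V = {2, 3, 5, 7, 11, 13, 17, 19, 23, ∞}.
(a,b)_7: α=0, u≡6; β=2, v≡1 (mod 7); (6|7)=-1, (1|7)=+1; sign (−1)^0·-1^2·+1^0 = +1.
(a,b)_19: α=3, u≡10; β=1, v≡4 (mod 19); (10|19)=-1, (4|19)=+1; sign (−1)^1·-1^1·+1^3 = +1.
(a,b)_3: α=10, u≡2; β=10, v≡2 (mod 3); (2|3)=-1, (2|3)=-1; sign (−1)^0·-1^10·-1^10 = +1.
(a,b)_17: α=3, u≡13; β=1, v≡16 (mod 17); (13|17)=+1, (16|17)=+1; sign (−1)^0·+1^1·+1^3 = +1.
(a,b)_∞: sgn(1062347)=+, sgn(323)=+, so +1.
(a,b)_5: α=0, u≡2; β=-2, v≡2 (mod 5); (2|5)=-1, (2|5)=-1; sign (−1)^0·-1^-2·-1^0 = +1.
(a,b)_23: α=-1, u≡17; β=-2, v≡2 (mod 23); (17|23)=-1, (2|23)=+1; sign (−1)^0·-1^-2·+1^-1 = +1.
(a,b)_11: α=1, u≡6; β=-2, v≡3 (mod 11); (6|11)=-1, (3|11)=+1; sign (−1)^0·-1^-2·+1^1 = +1.
(a,b)_2: α=6, β=0; u≡3, v≡3 (mod 8); ε(u)ε(v)=1·1, αω(v)=6·1, βω(u)=0·1; sum ≡ 1  ⇒  -1.
(a,b)_13: α=-3, u≡3; β=0, v≡6 (mod 13); (3|13)=+1, (6|13)=-1; sign (−1)^0·+1^0·-1^-3 = -1.
(1062347, 323 / ℚ) ramifies at {2, 13}: a division algebra.

[2, 13]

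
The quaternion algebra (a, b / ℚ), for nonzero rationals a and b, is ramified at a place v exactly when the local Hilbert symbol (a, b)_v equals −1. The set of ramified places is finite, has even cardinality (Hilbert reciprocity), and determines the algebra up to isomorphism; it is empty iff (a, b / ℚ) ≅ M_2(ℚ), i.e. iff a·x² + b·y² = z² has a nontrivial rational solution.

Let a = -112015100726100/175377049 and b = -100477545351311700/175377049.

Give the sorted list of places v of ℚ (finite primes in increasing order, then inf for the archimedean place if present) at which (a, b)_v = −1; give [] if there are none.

[2, 3, 23, inf]

(a, b) ≡ (-69, -13) mod (ℚ^×)²; places V = {2, 3, 5, 11, 13, 17, 19, 23, 41, ∞}.
(a,b)_5: α=2, u≡4; β=2, v≡3 (mod 5); (4|5)=+1, (3|5)=-1; sign (−1)^0·+1^2·-1^2 = +1.
(a,b)_41: α=-2, u≡15; β=-2, v≡7 (mod 41); (15|41)=-1, (7|41)=-1; sign (−1)^0·-1^-2·-1^-2 = +1.
(a,b)_23: α=1, u≡10; β=2, v≡22 (mod 23); (10|23)=-1, (22|23)=-1; sign (−1)^0·-1^2·-1^1 = -1.
(a,b)_13: α=2, u≡1; β=3, v≡4 (mod 13); (1|13)=+1, (4|13)=+1; sign (−1)^0·+1^3·+1^2 = +1.
(a,b)_17: α=-2, u≡16; β=-2, v≡4 (mod 17); (16|17)=+1, (4|17)=+1; sign (−1)^0·+1^-2·+1^-2 = +1.
(a,b)_2: α=2, β=2; u≡3, v≡3 (mod 8); ε(u)ε(v)=1·1, αω(v)=2·1, βω(u)=2·1; sum ≡ 1  ⇒  -1.
(a,b)_19: α=-2, u≡11; β=-2, v≡6 (mod 19); (11|19)=+1, (6|19)=+1; sign (−1)^0·+1^-2·+1^-2 = +1.
(a,b)_∞: sgn(-69)=−, sgn(-13)=−, so -1.
(a,b)_11: α=4, u≡6; β=4, v≡3 (mod 11); (6|11)=-1, (3|11)=+1; sign (−1)^0·-1^4·+1^4 = +1.
(a,b)_3: α=9, u≡1; β=10, v≡2 (mod 3); (1|3)=+1, (2|3)=-1; sign (−1)^0·+1^10·-1^9 = -1.
|Ram(-69, -13)| = 4, even; anisotropic at {2, 3, 23, ∞}.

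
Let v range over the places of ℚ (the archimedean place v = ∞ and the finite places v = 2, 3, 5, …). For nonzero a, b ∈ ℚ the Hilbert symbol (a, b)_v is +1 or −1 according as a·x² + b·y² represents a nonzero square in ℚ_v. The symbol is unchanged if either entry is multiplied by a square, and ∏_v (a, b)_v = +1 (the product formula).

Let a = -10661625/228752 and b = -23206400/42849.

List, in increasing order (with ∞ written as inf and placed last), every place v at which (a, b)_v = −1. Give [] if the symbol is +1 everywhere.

(a, b) ≡ (-1105, -74) mod (ℚ^×)²; places V = {2, 3, 5, 7, 13, 17, 23, 29, 37, ∞}.
(a,b)_29: α=-2, u≡2; β=0, v≡6 (mod 29); (2|29)=-1, (6|29)=+1; sign (−1)^0·-1^0·+1^-2 = +1.
(a,b)_13: α=1, u≡8; β=0, v≡4 (mod 13); (8|13)=-1, (4|13)=+1; sign (−1)^0·-1^0·+1^1 = +1.
(a,b)_5: α=3, u≡1; β=2, v≡1 (mod 5); (1|5)=+1, (1|5)=+1; sign (−1)^0·+1^2·+1^3 = +1.
(a,b)_17: α=-1, u≡3; β=0, v≡5 (mod 17); (3|17)=-1, (5|17)=-1; sign (−1)^0·-1^0·-1^-1 = -1.
(a,b)_23: α=0, u≡15; β=-2, v≡4 (mod 23); (15|23)=-1, (4|23)=+1; sign (−1)^0·-1^-2·+1^0 = +1.
(a,b)_2: α=-4, β=9; u≡7, v≡3 (mod 8); ε(u)ε(v)=1·1, αω(v)=-4·1, βω(u)=9·0; sum ≡ 1  ⇒  -1.
(a,b)_∞: sgn(-1105)=−, sgn(-74)=−, so -1.
(a,b)_7: α=0, u≡2; β=2, v≡3 (mod 7); (2|7)=+1, (3|7)=-1; sign (−1)^0·+1^2·-1^0 = +1.
(a,b)_3: α=8, u≡2; β=-4, v≡1 (mod 3); (2|3)=-1, (1|3)=+1; sign (−1)^0·-1^-4·+1^8 = +1.
(a,b)_37: α=0, u≡2; β=1, v≡8 (mod 37); (2|37)=-1, (8|37)=-1; sign (−1)^0·-1^1·-1^0 = -1.
|Ram(-1105, -74)| = 4, even; anisotropic at {2, 17, 37, ∞}.

[2, 17, 37, inf]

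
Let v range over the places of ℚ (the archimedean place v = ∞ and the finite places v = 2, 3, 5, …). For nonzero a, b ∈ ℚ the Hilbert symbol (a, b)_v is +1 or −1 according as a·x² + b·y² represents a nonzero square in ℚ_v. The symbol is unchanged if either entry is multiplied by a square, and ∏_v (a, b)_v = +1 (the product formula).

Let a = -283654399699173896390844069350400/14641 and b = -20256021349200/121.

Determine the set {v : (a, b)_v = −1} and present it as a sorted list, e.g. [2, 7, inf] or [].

[3, 7, 17, 29, 41, inf]

Mod squares: a ≡ -88179, b ≡ -114830053. Check v ∈ {∞, 2, 3, 5, 7, 11, 13, 17, 19, 23, 29, 41}.
v=19: a=19^3·(≡8), b=19^1·(≡5) mod 19; (8|19)=-1, (5|19)=+1; (−1)^{3·1·9}·(-1)^1·(+1)^3 = +1.
v=2: v_2(a)=10, v_2(b)=4; units ≡ 5, 3 (mod 8); ε·ε+αω+βω = 0·1+10·1+4·1 ≡ 0  ⇒  (a,b)_2 = +1.
v=29: a=29^2·(≡10), b=29^1·(≡19) mod 29; (10|29)=-1, (19|29)=-1; (−1)^{2·1·14}·(-1)^1·(-1)^2 = -1.
v=13: a=13^3·(≡10), b=13^1·(≡12) mod 13; (10|13)=+1, (12|13)=+1; (−1)^{3·1·6}·(+1)^1·(+1)^3 = +1.
v=11: a=11^-4·(≡2), b=11^-2·(≡1) mod 11; (2|11)=-1, (1|11)=+1; (−1)^{-4·-2·5}·(-1)^-2·(+1)^-4 = +1.
v=5: a=5^2·(≡4), b=5^2·(≡2) mod 5; (4|5)=+1, (2|5)=-1; (−1)^{2·2·2}·(+1)^2·(-1)^2 = +1.
v=17: a=17^3·(≡16), b=17^1·(≡12) mod 17; (16|17)=+1, (12|17)=-1; (−1)^{3·1·8}·(+1)^1·(-1)^3 = -1.
v=3: a=3^5·(≡1), b=3^2·(≡2) mod 3; (1|3)=+1, (2|3)=-1; (−1)^{5·2·1}·(+1)^2·(-1)^5 = -1.
v=41: a=41^2·(≡27), b=41^1·(≡2) mod 41; (27|41)=-1, (2|41)=+1; (−1)^{2·1·20}·(-1)^1·(+1)^2 = -1.
v=∞: -88179 < 0 and -114830053 < 0  ⇒  (a,b)_∞ = -1.
v=23: a=23^2·(≡4), b=23^1·(≡17) mod 23; (4|23)=+1, (17|23)=-1; (−1)^{2·1·11}·(+1)^1·(-1)^2 = +1.
v=7: a=7^7·(≡5), b=7^2·(≡5) mod 7; (5|7)=-1, (5|7)=-1; (−1)^{7·2·3}·(-1)^2·(-1)^7 = -1.
Ram(-88179, -114830053) = {3, 7, 17, 29, 41, ∞}; no ℚ_3-point on the conic.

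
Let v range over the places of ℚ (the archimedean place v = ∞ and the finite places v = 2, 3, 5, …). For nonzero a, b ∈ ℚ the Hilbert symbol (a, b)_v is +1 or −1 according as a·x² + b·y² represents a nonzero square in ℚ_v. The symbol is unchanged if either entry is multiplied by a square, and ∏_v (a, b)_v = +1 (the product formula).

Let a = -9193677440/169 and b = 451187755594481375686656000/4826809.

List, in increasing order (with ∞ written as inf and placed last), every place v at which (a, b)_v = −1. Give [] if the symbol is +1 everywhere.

Mod squares: a ≡ -170810, b ≡ 8990. Check v ∈ {∞, 2, 3, 5, 11, 13, 19, 23, 29, 31}.
v=11: a=11^0·(≡5), b=11^2·(≡1) mod 11; (5|11)=+1, (1|11)=+1; (−1)^{0·2·5}·(+1)^2·(+1)^0 = +1.
v=23: a=23^0·(≡17), b=23^2·(≡14) mod 23; (17|23)=-1, (14|23)=-1; (−1)^{0·2·11}·(-1)^2·(-1)^0 = +1.
v=5: a=5^1·(≡3), b=5^3·(≡2) mod 5; (3|5)=-1, (2|5)=-1; (−1)^{1·3·2}·(-1)^3·(-1)^1 = +1.
v=13: a=13^-2·(≡1), b=13^-6·(≡2) mod 13; (1|13)=+1, (2|13)=-1; (−1)^{-2·-6·6}·(+1)^-6·(-1)^-2 = +1.
v=3: a=3^0·(≡1), b=3^8·(≡2) mod 3; (1|3)=+1, (2|3)=-1; (−1)^{0·8·1}·(+1)^8·(-1)^0 = +1.
v=19: a=19^1·(≡5), b=19^2·(≡18) mod 19; (5|19)=+1, (18|19)=-1; (−1)^{1·2·9}·(+1)^2·(-1)^1 = -1.
v=2: v_2(a)=7, v_2(b)=15; units ≡ 3, 7 (mod 8); ε·ε+αω+βω = 1·1+7·0+15·1 ≡ 0  ⇒  (a,b)_2 = +1.
v=∞: -170810 < 0 and 8990 > 0  ⇒  (a,b)_∞ = +1.
v=29: a=29^3·(≡21), b=29^3·(≡7) mod 29; (21|29)=-1, (7|29)=+1; (−1)^{3·3·14}·(-1)^3·(+1)^3 = -1.
v=31: a=31^1·(≡9), b=31^3·(≡22) mod 31; (9|31)=+1, (22|31)=-1; (−1)^{1·3·15}·(+1)^3·(-1)^1 = +1.
Ram(-170810, 8990) = {19, 29}; no ℚ_19-point on the conic.

[19, 29]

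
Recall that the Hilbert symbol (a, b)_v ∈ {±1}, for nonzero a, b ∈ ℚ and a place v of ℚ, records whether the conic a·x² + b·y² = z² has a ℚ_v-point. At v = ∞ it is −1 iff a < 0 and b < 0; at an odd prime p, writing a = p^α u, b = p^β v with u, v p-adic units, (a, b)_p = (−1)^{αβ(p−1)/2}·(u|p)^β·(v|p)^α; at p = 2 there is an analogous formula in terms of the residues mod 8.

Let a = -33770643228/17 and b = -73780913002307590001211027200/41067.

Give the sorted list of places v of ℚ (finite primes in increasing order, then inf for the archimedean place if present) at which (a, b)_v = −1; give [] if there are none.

[3, 17, 31, inf]

(a, b) ≡ (-16594431, -1581) mod (ℚ^×)²; places V = {2, 3, 5, 7, 11, 13, 17, 23, 31, 43, 47, ∞}.
(a,b)_23: α=1, u≡4; β=2, v≡18 (mod 23); (4|23)=+1, (18|23)=+1; sign (−1)^0·+1^2·+1^1 = +1.
(a,b)_2: α=2, β=8; u≡1, v≡3 (mod 8); ε(u)ε(v)=0·1, αω(v)=2·1, βω(u)=8·0; sum ≡ 0  ⇒  +1.
(a,b)_13: α=0, u≡4; β=-2, v≡5 (mod 13); (4|13)=+1, (5|13)=-1; sign (−1)^0·+1^-2·-1^0 = +1.
(a,b)_17: α=-1, u≡14; β=1, v≡13 (mod 17); (14|17)=-1, (13|17)=+1; sign (−1)^0·-1^1·+1^-1 = -1.
(a,b)_11: α=0, u≡5; β=2, v≡3 (mod 11); (5|11)=+1, (3|11)=+1; sign (−1)^0·+1^2·+1^0 = +1.
(a,b)_47: α=1, u≡15; β=2, v≡34 (mod 47); (15|47)=-1, (34|47)=+1; sign (−1)^0·-1^2·+1^1 = +1.
(a,b)_7: α=1, u≡1; β=2, v≡4 (mod 7); (1|7)=+1, (4|7)=+1; sign (−1)^0·+1^2·+1^1 = +1.
(a,b)_31: α=2, u≡12; β=5, v≡15 (mod 31); (12|31)=-1, (15|31)=-1; sign (−1)^0·-1^5·-1^2 = -1.
(a,b)_5: α=0, u≡1; β=2, v≡1 (mod 5); (1|5)=+1, (1|5)=+1; sign (−1)^0·+1^2·+1^0 = +1.
(a,b)_∞: sgn(-16594431)=−, sgn(-1581)=−, so -1.
(a,b)_43: α=1, u≡27; β=4, v≡16 (mod 43); (27|43)=-1, (16|43)=+1; sign (−1)^0·-1^4·+1^1 = +1.
(a,b)_3: α=3, u≡1; β=-5, v≡1 (mod 3); (1|3)=+1, (1|3)=+1; sign (−1)^1·+1^-5·+1^3 = -1.
|Ram(-16594431, -1581)| = 4, even; anisotropic at {3, 17, 31, ∞}.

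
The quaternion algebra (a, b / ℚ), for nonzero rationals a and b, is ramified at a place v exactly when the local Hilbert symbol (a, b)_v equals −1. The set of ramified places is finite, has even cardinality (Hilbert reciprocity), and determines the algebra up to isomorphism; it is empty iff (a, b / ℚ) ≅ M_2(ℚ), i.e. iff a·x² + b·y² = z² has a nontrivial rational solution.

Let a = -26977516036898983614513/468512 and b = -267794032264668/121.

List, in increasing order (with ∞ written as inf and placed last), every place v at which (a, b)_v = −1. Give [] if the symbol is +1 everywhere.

Mod squares: a ≡ -18354, b ≡ -1767. Check v ∈ {∞, 2, 3, 7, 11, 13, 17, 19, 23, 31}.
v=∞: -18354 < 0 and -1767 < 0  ⇒  (a,b)_∞ = -1.
v=19: a=19^1·(≡12), b=19^1·(≡14) mod 19; (12|19)=-1, (14|19)=-1; (−1)^{1·1·9}·(-1)^1·(-1)^1 = -1.
v=23: a=23^3·(≡17), b=23^2·(≡18) mod 23; (17|23)=-1, (18|23)=+1; (−1)^{3·2·11}·(-1)^2·(+1)^3 = +1.
v=2: v_2(a)=-5, v_2(b)=2; units ≡ 7, 1 (mod 8); ε·ε+αω+βω = 1·0+-5·0+2·0 ≡ 0  ⇒  (a,b)_2 = +1.
v=3: a=3^7·(≡2), b=3^3·(≡2) mod 3; (2|3)=-1, (2|3)=-1; (−1)^{7·3·1}·(-1)^3·(-1)^7 = -1.
v=11: a=11^-4·(≡4), b=11^-2·(≡3) mod 11; (4|11)=+1, (3|11)=+1; (−1)^{-4·-2·5}·(+1)^-2·(+1)^-4 = +1.
v=7: a=7^1·(≡3), b=7^2·(≡2) mod 7; (3|7)=-1, (2|7)=+1; (−1)^{1·2·3}·(-1)^2·(+1)^1 = +1.
v=17: a=17^2·(≡11), b=17^0·(≡2) mod 17; (11|17)=-1, (2|17)=+1; (−1)^{2·0·8}·(-1)^0·(+1)^2 = +1.
v=31: a=31^4·(≡13), b=31^3·(≡16) mod 31; (13|31)=-1, (16|31)=+1; (−1)^{4·3·15}·(-1)^3·(+1)^4 = -1.
v=13: a=13^4·(≡8), b=13^2·(≡9) mod 13; (8|13)=-1, (9|13)=+1; (−1)^{4·2·6}·(-1)^2·(+1)^4 = +1.
Ram(-18354, -1767) = {3, 19, 31, ∞}; no ℚ_3-point on the conic.

[3, 19, 31, inf]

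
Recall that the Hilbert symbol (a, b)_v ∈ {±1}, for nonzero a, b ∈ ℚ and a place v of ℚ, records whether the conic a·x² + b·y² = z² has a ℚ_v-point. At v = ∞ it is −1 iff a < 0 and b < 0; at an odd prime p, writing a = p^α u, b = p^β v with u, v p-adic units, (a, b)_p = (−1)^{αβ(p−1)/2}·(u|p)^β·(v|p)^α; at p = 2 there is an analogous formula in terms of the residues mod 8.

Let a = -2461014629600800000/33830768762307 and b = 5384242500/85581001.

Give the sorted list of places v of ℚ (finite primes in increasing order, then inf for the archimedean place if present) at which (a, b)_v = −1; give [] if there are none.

[3, 5]

Mod squares: a ≡ -2415, b ≡ 897. Check v ∈ {∞, 2, 3, 5, 7, 11, 13, 23, 29, 31}.
v=3: a=3^-3·(≡2), b=3^1·(≡2) mod 3; (2|3)=-1, (2|3)=-1; (−1)^{-3·1·1}·(-1)^1·(-1)^-3 = -1.
v=31: a=31^2·(≡30), b=31^0·(≡22) mod 31; (30|31)=-1, (22|31)=-1; (−1)^{2·0·15}·(-1)^0·(-1)^2 = +1.
v=∞: -2415 < 0 and 897 > 0  ⇒  (a,b)_∞ = +1.
v=23: a=23^1·(≡11), b=23^1·(≡2) mod 23; (11|23)=-1, (2|23)=+1; (−1)^{1·1·11}·(-1)^1·(+1)^1 = +1.
v=11: a=11^-6·(≡5), b=11^-2·(≡7) mod 11; (5|11)=+1, (7|11)=-1; (−1)^{-6·-2·5}·(+1)^-2·(-1)^-6 = +1.
v=13: a=13^2·(≡10), b=13^1·(≡12) mod 13; (10|13)=+1, (12|13)=+1; (−1)^{2·1·6}·(+1)^1·(+1)^2 = +1.
v=5: a=5^5·(≡2), b=5^4·(≡3) mod 5; (2|5)=-1, (3|5)=-1; (−1)^{5·4·2}·(-1)^4·(-1)^5 = -1.
v=7: a=7^7·(≡6), b=7^4·(≡4) mod 7; (6|7)=-1, (4|7)=+1; (−1)^{7·4·3}·(-1)^4·(+1)^7 = +1.
v=29: a=29^-4·(≡11), b=29^-4·(≡26) mod 29; (11|29)=-1, (26|29)=-1; (−1)^{-4·-4·14}·(-1)^-4·(-1)^-4 = +1.
v=2: v_2(a)=8, v_2(b)=2; units ≡ 1, 1 (mod 8); ε·ε+αω+βω = 0·0+8·0+2·0 ≡ 0  ⇒  (a,b)_2 = +1.
Ram(-2415, 897) = {3, 5}; no ℚ_3-point on the conic.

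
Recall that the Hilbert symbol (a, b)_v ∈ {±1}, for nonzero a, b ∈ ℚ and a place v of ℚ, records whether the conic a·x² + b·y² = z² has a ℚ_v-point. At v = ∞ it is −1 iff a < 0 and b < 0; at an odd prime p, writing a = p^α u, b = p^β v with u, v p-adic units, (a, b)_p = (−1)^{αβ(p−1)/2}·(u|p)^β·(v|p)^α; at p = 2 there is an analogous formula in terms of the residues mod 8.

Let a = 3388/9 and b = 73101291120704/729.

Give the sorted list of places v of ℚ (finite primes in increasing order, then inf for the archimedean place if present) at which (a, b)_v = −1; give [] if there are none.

(a, b) ≡ (7, 1592129) mod (ℚ^×)²; places V = {2, 3, 7, 11, 23, 29, 31, ∞}.
(a,b)_23: α=0, u≡11; β=1, v≡12 (mod 23); (11|23)=-1, (12|23)=+1; sign (−1)^0·-1^1·+1^0 = -1.
(a,b)_∞: sgn(7)=+, sgn(1592129)=+, so +1.
(a,b)_11: α=2, u≡8; β=5, v≡4 (mod 11); (8|11)=-1, (4|11)=+1; sign (−1)^0·-1^5·+1^2 = -1.
(a,b)_2: α=2, β=6; u≡7, v≡1 (mod 8); ε(u)ε(v)=1·0, αω(v)=2·0, βω(u)=6·0; sum ≡ 0  ⇒  +1.
(a,b)_31: α=0, u≡1; β=1, v≡24 (mod 31); (1|31)=+1, (24|31)=-1; sign (−1)^0·+1^1·-1^0 = +1.
(a,b)_3: α=-2, u≡1; β=-6, v≡2 (mod 3); (1|3)=+1, (2|3)=-1; sign (−1)^0·+1^-6·-1^-2 = +1.
(a,b)_29: α=0, u≡22; β=1, v≡13 (mod 29); (22|29)=+1, (13|29)=+1; sign (−1)^0·+1^1·+1^0 = +1.
(a,b)_7: α=1, u≡4; β=3, v≡5 (mod 7); (4|7)=+1, (5|7)=-1; sign (−1)^1·+1^3·-1^1 = +1.
Ram(7, 1592129) = {11, 23}; no ℚ_11-point on the conic.

[11, 23]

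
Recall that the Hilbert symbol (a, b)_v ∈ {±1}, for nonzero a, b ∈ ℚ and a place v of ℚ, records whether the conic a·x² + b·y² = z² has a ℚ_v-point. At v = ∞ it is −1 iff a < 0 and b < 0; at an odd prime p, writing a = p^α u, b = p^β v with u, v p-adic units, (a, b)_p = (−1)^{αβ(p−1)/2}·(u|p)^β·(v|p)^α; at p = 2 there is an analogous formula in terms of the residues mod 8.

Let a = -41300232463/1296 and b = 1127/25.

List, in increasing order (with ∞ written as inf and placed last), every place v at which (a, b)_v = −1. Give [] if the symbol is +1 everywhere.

[17, 37]

Mod squares: a ≡ -17201263, b ≡ 23. Check v ∈ {∞, 2, 3, 5, 7, 17, 23, 29, 37, 41}.
v=23: a=23^1·(≡17), b=23^1·(≡13) mod 23; (17|23)=-1, (13|23)=+1; (−1)^{1·1·11}·(-1)^1·(+1)^1 = +1.
v=∞: -17201263 < 0 and 23 > 0  ⇒  (a,b)_∞ = +1.
v=5: a=5^0·(≡2), b=5^-2·(≡2) mod 5; (2|5)=-1, (2|5)=-1; (−1)^{0·-2·2}·(-1)^-2·(-1)^0 = +1.
v=17: a=17^1·(≡1), b=17^0·(≡7) mod 17; (1|17)=+1, (7|17)=-1; (−1)^{1·0·8}·(+1)^0·(-1)^1 = -1.
v=7: a=7^4·(≡5), b=7^2·(≡4) mod 7; (5|7)=-1, (4|7)=+1; (−1)^{4·2·3}·(-1)^2·(+1)^4 = +1.
v=37: a=37^1·(≡13), b=37^0·(≡14) mod 37; (13|37)=-1, (14|37)=-1; (−1)^{1·0·18}·(-1)^0·(-1)^1 = -1.
v=3: a=3^-4·(≡2), b=3^0·(≡2) mod 3; (2|3)=-1, (2|3)=-1; (−1)^{-4·0·1}·(-1)^0·(-1)^-4 = +1.
v=2: v_2(a)=-4, v_2(b)=0; units ≡ 1, 7 (mod 8); ε·ε+αω+βω = 0·1+-4·0+0·0 ≡ 0  ⇒  (a,b)_2 = +1.
v=41: a=41^1·(≡1), b=41^0·(≡9) mod 41; (1|41)=+1, (9|41)=+1; (−1)^{1·0·20}·(+1)^0·(+1)^1 = +1.
v=29: a=29^1·(≡3), b=29^0·(≡1) mod 29; (3|29)=-1, (1|29)=+1; (−1)^{1·0·14}·(-1)^0·(+1)^1 = +1.
(-17201263, 23 / ℚ) ramifies at {17, 37}: a division algebra.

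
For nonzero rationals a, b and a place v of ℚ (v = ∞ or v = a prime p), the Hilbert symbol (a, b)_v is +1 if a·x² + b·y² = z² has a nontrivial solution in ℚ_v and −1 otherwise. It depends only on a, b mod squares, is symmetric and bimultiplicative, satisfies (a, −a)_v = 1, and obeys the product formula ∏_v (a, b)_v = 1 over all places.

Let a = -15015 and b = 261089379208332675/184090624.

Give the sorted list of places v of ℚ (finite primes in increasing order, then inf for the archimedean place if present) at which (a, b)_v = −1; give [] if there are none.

Mod squares: a ≡ -15015, b ≡ 3003. Check v ∈ {∞, 2, 3, 5, 7, 11, 13, 23, 53}.
v=∞: -15015 < 0 and 3003 > 0  ⇒  (a,b)_∞ = +1.
v=13: a=13^1·(≡2), b=13^3·(≡3) mod 13; (2|13)=-1, (3|13)=+1; (−1)^{1·3·6}·(-1)^3·(+1)^1 = -1.
v=2: v_2(a)=0, v_2(b)=-16; units ≡ 1, 3 (mod 8); ε·ε+αω+βω = 0·1+0·1+-16·0 ≡ 0  ⇒  (a,b)_2 = +1.
v=11: a=11^1·(≡10), b=11^3·(≡9) mod 11; (10|11)=-1, (9|11)=+1; (−1)^{1·3·5}·(-1)^3·(+1)^1 = +1.
v=7: a=7^1·(≡4), b=7^3·(≡4) mod 7; (4|7)=+1, (4|7)=+1; (−1)^{1·3·3}·(+1)^3·(+1)^1 = -1.
v=53: a=53^0·(≡37), b=53^-2·(≡26) mod 53; (37|53)=+1, (26|53)=-1; (−1)^{0·-2·26}·(+1)^-2·(-1)^0 = +1.
v=3: a=3^1·(≡2), b=3^9·(≡2) mod 3; (2|3)=-1, (2|3)=-1; (−1)^{1·9·1}·(-1)^9·(-1)^1 = -1.
v=23: a=23^0·(≡4), b=23^2·(≡4) mod 23; (4|23)=+1, (4|23)=+1; (−1)^{0·2·11}·(+1)^2·(+1)^0 = +1.
v=5: a=5^1·(≡2), b=5^2·(≡3) mod 5; (2|5)=-1, (3|5)=-1; (−1)^{1·2·2}·(-1)^2·(-1)^1 = -1.
(-15015, 3003 / ℚ) ramifies at {3, 5, 7, 13}: a division algebra.

[3, 5, 7, 13]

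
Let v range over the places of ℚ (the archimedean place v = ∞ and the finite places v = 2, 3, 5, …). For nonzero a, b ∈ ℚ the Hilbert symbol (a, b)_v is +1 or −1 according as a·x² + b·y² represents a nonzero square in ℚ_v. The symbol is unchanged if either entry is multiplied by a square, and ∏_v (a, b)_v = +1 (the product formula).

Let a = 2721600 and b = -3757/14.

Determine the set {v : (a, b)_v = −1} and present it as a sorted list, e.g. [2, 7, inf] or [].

(a, b) ≡ (21, -182) mod (ℚ^×)²; places V = {2, 3, 5, 7, 13, 17, ∞}.
(a,b)_2: α=6, β=-1; u≡5, v≡5 (mod 8); ε(u)ε(v)=0·0, αω(v)=6·1, βω(u)=-1·1; sum ≡ 1  ⇒  -1.
(a,b)_17: α=0, u≡2; β=2, v≡10 (mod 17); (2|17)=+1, (10|17)=-1; sign (−1)^0·+1^2·-1^0 = +1.
(a,b)_13: α=0, u≡11; β=1, v≡10 (mod 13); (11|13)=-1, (10|13)=+1; sign (−1)^0·-1^1·+1^0 = -1.
(a,b)_3: α=5, u≡1; β=0, v≡1 (mod 3); (1|3)=+1, (1|3)=+1; sign (−1)^0·+1^0·+1^5 = +1.
(a,b)_7: α=1, u≡6; β=-1, v≡1 (mod 7); (6|7)=-1, (1|7)=+1; sign (−1)^1·-1^-1·+1^1 = +1.
(a,b)_5: α=2, u≡4; β=0, v≡2 (mod 5); (4|5)=+1, (2|5)=-1; sign (−1)^0·+1^0·-1^2 = +1.
(a,b)_∞: sgn(21)=+, sgn(-182)=−, so +1.
|Ram(21, -182)| = 2, even; anisotropic at {2, 13}.

[2, 13]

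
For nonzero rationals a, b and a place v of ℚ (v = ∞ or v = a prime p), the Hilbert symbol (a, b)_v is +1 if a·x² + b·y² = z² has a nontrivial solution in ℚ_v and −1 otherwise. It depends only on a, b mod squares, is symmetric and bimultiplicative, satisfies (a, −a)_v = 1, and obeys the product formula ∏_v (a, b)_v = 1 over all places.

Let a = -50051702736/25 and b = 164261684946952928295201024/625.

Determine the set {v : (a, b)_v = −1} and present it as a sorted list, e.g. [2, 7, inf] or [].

[17, 19]

(a, b) ≡ (-106981, 65569) mod (ℚ^×)²; places V = {2, 3, 5, 7, 17, 19, 29, 31, ∞}.
(a,b)_3: α=4, u≡2; β=8, v≡1 (mod 3); (2|3)=-1, (1|3)=+1; sign (−1)^0·-1^8·+1^4 = +1.
(a,b)_31: α=1, u≡17; β=2, v≡9 (mod 31); (17|31)=-1, (9|31)=+1; sign (−1)^0·-1^2·+1^1 = +1.
(a,b)_17: α=1, u≡11; β=3, v≡13 (mod 17); (11|17)=-1, (13|17)=+1; sign (−1)^0·-1^3·+1^1 = -1.
(a,b)_5: α=-2, u≡4; β=-4, v≡4 (mod 5); (4|5)=+1, (4|5)=+1; sign (−1)^0·+1^-4·+1^-2 = +1.
(a,b)_∞: sgn(-106981)=−, sgn(65569)=+, so +1.
(a,b)_7: α=1, u≡5; β=3, v≡4 (mod 7); (5|7)=-1, (4|7)=+1; sign (−1)^1·-1^3·+1^1 = +1.
(a,b)_2: α=4, β=8; u≡3, v≡1 (mod 8); ε(u)ε(v)=1·0, αω(v)=4·0, βω(u)=8·1; sum ≡ 0  ⇒  +1.
(a,b)_19: α=2, u≡18; β=5, v≡12 (mod 19); (18|19)=-1, (12|19)=-1; sign (−1)^0·-1^5·-1^2 = -1.
(a,b)_29: α=1, u≡13; β=3, v≡5 (mod 29); (13|29)=+1, (5|29)=+1; sign (−1)^0·+1^3·+1^1 = +1.
(-106981, 65569 / ℚ) ramifies at {17, 19}: a division algebra.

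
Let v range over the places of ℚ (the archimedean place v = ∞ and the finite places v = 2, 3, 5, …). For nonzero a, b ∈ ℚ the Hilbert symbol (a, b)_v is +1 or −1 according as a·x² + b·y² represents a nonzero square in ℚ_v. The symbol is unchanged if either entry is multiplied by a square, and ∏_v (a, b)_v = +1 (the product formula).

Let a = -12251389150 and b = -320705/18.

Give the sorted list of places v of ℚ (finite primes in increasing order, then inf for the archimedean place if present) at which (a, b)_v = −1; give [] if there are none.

[17, inf]

(a, b) ≡ (-286, -13090) mod (ℚ^×)²; places V = {2, 3, 5, 7, 11, 13, 17, ∞}.
(a,b)_7: α=2, u≡2; β=3, v≡6 (mod 7); (2|7)=+1, (6|7)=-1; sign (−1)^0·+1^3·-1^2 = +1.
(a,b)_2: α=1, β=-1; u≡1, v≡7 (mod 8); ε(u)ε(v)=0·1, αω(v)=1·0, βω(u)=-1·0; sum ≡ 0  ⇒  +1.
(a,b)_17: α=2, u≡6; β=1, v≡5 (mod 17); (6|17)=-1, (5|17)=-1; sign (−1)^0·-1^1·-1^2 = -1.
(a,b)_13: α=1, u≡1; β=0, v≡1 (mod 13); (1|13)=+1, (1|13)=+1; sign (−1)^0·+1^0·+1^1 = +1.
(a,b)_11: α=3, u≡7; β=1, v≡4 (mod 11); (7|11)=-1, (4|11)=+1; sign (−1)^1·-1^1·+1^3 = +1.
(a,b)_3: α=0, u≡2; β=-2, v≡2 (mod 3); (2|3)=-1, (2|3)=-1; sign (−1)^0·-1^-2·-1^0 = +1.
(a,b)_∞: sgn(-286)=−, sgn(-13090)=−, so -1.
(a,b)_5: α=2, u≡4; β=1, v≡3 (mod 5); (4|5)=+1, (3|5)=-1; sign (−1)^0·+1^1·-1^2 = +1.
|Ram(-286, -13090)| = 2, even; anisotropic at {17, ∞}.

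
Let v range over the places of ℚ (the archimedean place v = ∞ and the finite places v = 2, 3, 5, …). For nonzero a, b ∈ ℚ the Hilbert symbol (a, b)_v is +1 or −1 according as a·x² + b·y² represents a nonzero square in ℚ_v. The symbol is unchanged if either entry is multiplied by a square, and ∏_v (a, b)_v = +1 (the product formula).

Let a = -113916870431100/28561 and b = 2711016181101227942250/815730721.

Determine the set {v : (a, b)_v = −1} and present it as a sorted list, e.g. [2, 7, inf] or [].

Mod squares: a ≡ -1479, b ≡ 379610. Check v ∈ {∞, 2, 3, 5, 7, 11, 13, 17, 29}.
v=5: a=5^2·(≡1), b=5^3·(≡3) mod 5; (1|5)=+1, (3|5)=-1; (−1)^{2·3·2}·(+1)^3·(-1)^2 = +1.
v=11: a=11^2·(≡6), b=11^3·(≡9) mod 11; (6|11)=-1, (9|11)=+1; (−1)^{2·3·5}·(-1)^3·(+1)^2 = -1.
v=17: a=17^1·(≡1), b=17^1·(≡9) mod 17; (1|17)=+1, (9|17)=+1; (−1)^{1·1·8}·(+1)^1·(+1)^1 = +1.
v=7: a=7^0·(≡5), b=7^3·(≡4) mod 7; (5|7)=-1, (4|7)=+1; (−1)^{0·3·3}·(-1)^3·(+1)^0 = -1.
v=3: a=3^3·(≡2), b=3^4·(≡2) mod 3; (2|3)=-1, (2|3)=-1; (−1)^{3·4·1}·(-1)^4·(-1)^3 = -1.
v=29: a=29^5·(≡13), b=29^7·(≡26) mod 29; (13|29)=+1, (26|29)=-1; (−1)^{5·7·14}·(+1)^7·(-1)^5 = -1.
v=2: v_2(a)=2, v_2(b)=1; units ≡ 1, 5 (mod 8); ε·ε+αω+βω = 0·0+2·1+1·0 ≡ 0  ⇒  (a,b)_2 = +1.
v=13: a=13^-4·(≡4), b=13^-8·(≡9) mod 13; (4|13)=+1, (9|13)=+1; (−1)^{-4·-8·6}·(+1)^-8·(+1)^-4 = +1.
v=∞: -1479 < 0 and 379610 > 0  ⇒  (a,b)_∞ = +1.
(-1479, 379610 / ℚ) ramifies at {3, 7, 11, 29}: a division algebra.

[3, 7, 11, 29]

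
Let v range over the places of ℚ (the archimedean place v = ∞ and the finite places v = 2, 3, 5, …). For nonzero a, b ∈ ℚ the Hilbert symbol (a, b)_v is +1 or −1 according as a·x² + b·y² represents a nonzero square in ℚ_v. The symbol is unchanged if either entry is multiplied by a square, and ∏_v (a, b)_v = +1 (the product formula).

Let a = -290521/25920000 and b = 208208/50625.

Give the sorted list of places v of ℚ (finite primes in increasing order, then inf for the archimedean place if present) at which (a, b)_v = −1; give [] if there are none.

Mod squares: a ≡ -2, b ≡ 77. Check v ∈ {∞, 2, 3, 5, 7, 11, 13}.
v=11: a=11^2·(≡9), b=11^1·(≡10) mod 11; (9|11)=+1, (10|11)=-1; (−1)^{2·1·5}·(+1)^1·(-1)^2 = +1.
v=∞: -2 < 0 and 77 > 0  ⇒  (a,b)_∞ = +1.
v=7: a=7^4·(≡5), b=7^1·(≡1) mod 7; (5|7)=-1, (1|7)=+1; (−1)^{4·1·3}·(-1)^1·(+1)^4 = -1.
v=3: a=3^-4·(≡1), b=3^-4·(≡2) mod 3; (1|3)=+1, (2|3)=-1; (−1)^{-4·-4·1}·(+1)^-4·(-1)^-4 = +1.
v=13: a=13^0·(≡8), b=13^2·(≡12) mod 13; (8|13)=-1, (12|13)=+1; (−1)^{0·2·6}·(-1)^2·(+1)^0 = +1.
v=2: v_2(a)=-9, v_2(b)=4; units ≡ 7, 5 (mod 8); ε·ε+αω+βω = 1·0+-9·1+4·0 ≡ 1  ⇒  (a,b)_2 = -1.
v=5: a=5^-4·(≡2), b=5^-4·(≡3) mod 5; (2|5)=-1, (3|5)=-1; (−1)^{-4·-4·2}·(-1)^-4·(-1)^-4 = +1.
Ram(-2, 77) = {2, 7}; no ℚ_2-point on the conic.

[2, 7]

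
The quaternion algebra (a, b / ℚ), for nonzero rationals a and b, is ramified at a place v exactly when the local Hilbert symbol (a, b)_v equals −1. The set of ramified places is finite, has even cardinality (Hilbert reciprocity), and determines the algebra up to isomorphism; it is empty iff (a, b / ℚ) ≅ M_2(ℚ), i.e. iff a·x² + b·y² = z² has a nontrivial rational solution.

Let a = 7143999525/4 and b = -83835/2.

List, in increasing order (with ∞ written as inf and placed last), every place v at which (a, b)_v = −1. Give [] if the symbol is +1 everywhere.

(a, b) ≡ (741, -230) mod (ℚ^×)²; places V = {2, 3, 5, 13, 19, 23, ∞}.
(a,b)_23: α=2, u≡17; β=1, v≡6 (mod 23); (17|23)=-1, (6|23)=+1; sign (−1)^0·-1^1·+1^2 = -1.
(a,b)_19: α=1, u≡16; β=0, v≡6 (mod 19); (16|19)=+1, (6|19)=+1; sign (−1)^0·+1^0·+1^1 = +1.
(a,b)_5: α=2, u≡4; β=1, v≡4 (mod 5); (4|5)=+1, (4|5)=+1; sign (−1)^0·+1^1·+1^2 = +1.
(a,b)_2: α=-2, β=-1; u≡5, v≡5 (mod 8); ε(u)ε(v)=0·0, αω(v)=-2·1, βω(u)=-1·1; sum ≡ 1  ⇒  -1.
(a,b)_∞: sgn(741)=+, sgn(-230)=−, so +1.
(a,b)_3: α=7, u≡1; β=6, v≡1 (mod 3); (1|3)=+1, (1|3)=+1; sign (−1)^0·+1^6·+1^7 = +1.
(a,b)_13: α=1, u≡5; β=0, v≡1 (mod 13); (5|13)=-1, (1|13)=+1; sign (−1)^0·-1^0·+1^1 = +1.
(741, -230 / ℚ) ramifies at {2, 23}: a division algebra.

[2, 23]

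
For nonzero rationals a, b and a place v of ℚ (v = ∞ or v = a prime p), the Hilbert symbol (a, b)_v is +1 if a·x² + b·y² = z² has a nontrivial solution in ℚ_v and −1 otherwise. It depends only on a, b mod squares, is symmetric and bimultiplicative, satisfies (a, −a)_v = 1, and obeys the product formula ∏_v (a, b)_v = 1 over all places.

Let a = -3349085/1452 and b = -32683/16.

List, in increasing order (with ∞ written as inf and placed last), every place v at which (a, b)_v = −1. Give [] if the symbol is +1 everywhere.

[3, 5, 23, 29, 41, inf]

(a, b) ≡ (-10455, -667) mod (ℚ^×)²; places V = {2, 3, 5, 7, 11, 17, 23, 29, 31, 41, ∞}.
(a,b)_2: α=-2, β=-4; u≡1, v≡5 (mod 8); ε(u)ε(v)=0·0, αω(v)=-2·1, βω(u)=-4·0; sum ≡ 0  ⇒  +1.
(a,b)_29: α=0, u≡19; β=1, v≡22 (mod 29); (19|29)=-1, (22|29)=+1; sign (−1)^0·-1^1·+1^0 = -1.
(a,b)_31: α=2, u≡15; β=0, v≡13 (mod 31); (15|31)=-1, (13|31)=-1; sign (−1)^0·-1^0·-1^2 = +1.
(a,b)_3: α=-1, u≡1; β=0, v≡2 (mod 3); (1|3)=+1, (2|3)=-1; sign (−1)^0·+1^0·-1^-1 = -1.
(a,b)_23: α=0, u≡20; β=1, v≡19 (mod 23); (20|23)=-1, (19|23)=-1; sign (−1)^0·-1^1·-1^0 = -1.
(a,b)_7: α=0, u≡3; β=2, v≡6 (mod 7); (3|7)=-1, (6|7)=-1; sign (−1)^0·-1^2·-1^0 = +1.
(a,b)_5: α=1, u≡4; β=0, v≡2 (mod 5); (4|5)=+1, (2|5)=-1; sign (−1)^0·+1^0·-1^1 = -1.
(a,b)_41: α=1, u≡33; β=0, v≡15 (mod 41); (33|41)=+1, (15|41)=-1; sign (−1)^0·+1^0·-1^1 = -1.
(a,b)_17: α=1, u≡6; β=0, v≡9 (mod 17); (6|17)=-1, (9|17)=+1; sign (−1)^0·-1^0·+1^1 = +1.
(a,b)_∞: sgn(-10455)=−, sgn(-667)=−, so -1.
(a,b)_11: α=-2, u≡8; β=0, v≡4 (mod 11); (8|11)=-1, (4|11)=+1; sign (−1)^0·-1^0·+1^-2 = +1.
(-10455, -667 / ℚ) ramifies at {3, 5, 23, 29, 41, ∞}: a division algebra.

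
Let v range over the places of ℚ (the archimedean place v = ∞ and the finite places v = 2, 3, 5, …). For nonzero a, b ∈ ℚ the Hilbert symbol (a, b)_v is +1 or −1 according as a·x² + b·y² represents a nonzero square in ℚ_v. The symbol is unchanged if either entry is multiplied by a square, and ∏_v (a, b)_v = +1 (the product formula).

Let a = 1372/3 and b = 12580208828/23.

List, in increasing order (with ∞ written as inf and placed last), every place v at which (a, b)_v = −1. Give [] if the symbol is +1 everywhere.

[7, 23]

Mod squares: a ≡ 21, b ≡ 622081. Check v ∈ {∞, 2, 3, 7, 11, 17, 23, 31, 37, 43}.
v=17: a=17^0·(≡4), b=17^1·(≡1) mod 17; (4|17)=+1, (1|17)=+1; (−1)^{0·1·8}·(+1)^1·(+1)^0 = +1.
v=3: a=3^-1·(≡1), b=3^0·(≡1) mod 3; (1|3)=+1, (1|3)=+1; (−1)^{-1·0·1}·(+1)^0·(+1)^-1 = +1.
v=11: a=11^0·(≡10), b=11^2·(≡1) mod 11; (10|11)=-1, (1|11)=+1; (−1)^{0·2·5}·(-1)^2·(+1)^0 = +1.
v=2: v_2(a)=2, v_2(b)=2; units ≡ 5, 1 (mod 8); ε·ε+αω+βω = 0·0+2·0+2·1 ≡ 0  ⇒  (a,b)_2 = +1.
v=∞: 21 > 0 and 622081 > 0  ⇒  (a,b)_∞ = +1.
v=37: a=37^0·(≡1), b=37^1·(≡6) mod 37; (1|37)=+1, (6|37)=-1; (−1)^{0·1·18}·(+1)^1·(-1)^0 = +1.
v=7: a=7^3·(≡6), b=7^0·(≡6) mod 7; (6|7)=-1, (6|7)=-1; (−1)^{3·0·3}·(-1)^0·(-1)^3 = -1.
v=23: a=23^0·(≡5), b=23^-1·(≡5) mod 23; (5|23)=-1, (5|23)=-1; (−1)^{0·-1·11}·(-1)^-1·(-1)^0 = -1.
v=31: a=31^0·(≡13), b=31^2·(≡7) mod 31; (13|31)=-1, (7|31)=+1; (−1)^{0·2·15}·(-1)^2·(+1)^0 = +1.
v=43: a=43^0·(≡13), b=43^1·(≡3) mod 43; (13|43)=+1, (3|43)=-1; (−1)^{0·1·21}·(+1)^1·(-1)^0 = +1.
(21, 622081 / ℚ) ramifies at {7, 23}: a division algebra.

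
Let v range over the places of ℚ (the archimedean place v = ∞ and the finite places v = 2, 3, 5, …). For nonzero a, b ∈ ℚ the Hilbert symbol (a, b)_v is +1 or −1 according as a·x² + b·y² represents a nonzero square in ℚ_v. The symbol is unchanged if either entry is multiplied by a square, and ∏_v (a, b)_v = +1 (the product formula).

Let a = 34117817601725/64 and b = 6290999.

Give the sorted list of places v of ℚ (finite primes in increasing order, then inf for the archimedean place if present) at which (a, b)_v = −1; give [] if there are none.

[11, 29, 37, 41]

Mod squares: a ≡ 29, b ≡ 6290999. Check v ∈ {∞, 2, 5, 11, 13, 29, 37, 41}.
v=11: a=11^2·(≡2), b=11^1·(≡8) mod 11; (2|11)=-1, (8|11)=-1; (−1)^{2·1·5}·(-1)^1·(-1)^2 = -1.
v=29: a=29^1·(≡16), b=29^1·(≡11) mod 29; (16|29)=+1, (11|29)=-1; (−1)^{1·1·14}·(+1)^1·(-1)^1 = -1.
v=37: a=37^2·(≡8), b=37^1·(≡12) mod 37; (8|37)=-1, (12|37)=+1; (−1)^{2·1·18}·(-1)^1·(+1)^2 = -1.
v=2: v_2(a)=-6, v_2(b)=0; units ≡ 5, 7 (mod 8); ε·ε+αω+βω = 0·1+-6·0+0·1 ≡ 0  ⇒  (a,b)_2 = +1.
v=∞: 29 > 0 and 6290999 > 0  ⇒  (a,b)_∞ = +1.
v=5: a=5^2·(≡1), b=5^0·(≡4) mod 5; (1|5)=+1, (4|5)=+1; (−1)^{2·0·2}·(+1)^0·(+1)^2 = +1.
v=13: a=13^2·(≡10), b=13^1·(≡11) mod 13; (10|13)=+1, (11|13)=-1; (−1)^{2·1·6}·(+1)^1·(-1)^2 = +1.
v=41: a=41^2·(≡12), b=41^1·(≡17) mod 41; (12|41)=-1, (17|41)=-1; (−1)^{2·1·20}·(-1)^1·(-1)^2 = -1.
Ram(29, 6290999) = {11, 29, 37, 41}; no ℚ_11-point on the conic.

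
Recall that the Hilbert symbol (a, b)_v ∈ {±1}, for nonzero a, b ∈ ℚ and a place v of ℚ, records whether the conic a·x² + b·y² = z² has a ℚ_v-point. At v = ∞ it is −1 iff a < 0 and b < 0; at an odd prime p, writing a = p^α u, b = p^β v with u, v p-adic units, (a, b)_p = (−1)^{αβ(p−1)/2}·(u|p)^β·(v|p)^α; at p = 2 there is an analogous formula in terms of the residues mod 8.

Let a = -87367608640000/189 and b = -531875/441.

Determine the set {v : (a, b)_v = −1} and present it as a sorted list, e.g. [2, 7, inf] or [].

(a, b) ≡ (-15834, -851) mod (ℚ^×)²; places V = {2, 3, 5, 7, 13, 23, 29, 37, ∞}.
(a,b)_37: α=2, u≡19; β=1, v≡31 (mod 37); (19|37)=-1, (31|37)=-1; sign (−1)^0·-1^1·-1^2 = -1.
(a,b)_23: α=2, u≡6; β=1, v≡9 (mod 23); (6|23)=+1, (9|23)=+1; sign (−1)^0·+1^1·+1^2 = +1.
(a,b)_13: α=1, u≡12; β=0, v≡6 (mod 13); (12|13)=+1, (6|13)=-1; sign (−1)^0·+1^0·-1^1 = -1.
(a,b)_5: α=4, u≡4; β=4, v≡4 (mod 5); (4|5)=+1, (4|5)=+1; sign (−1)^0·+1^4·+1^4 = +1.
(a,b)_2: α=9, β=0; u≡3, v≡5 (mod 8); ε(u)ε(v)=1·0, αω(v)=9·1, βω(u)=0·1; sum ≡ 1  ⇒  -1.
(a,b)_∞: sgn(-15834)=−, sgn(-851)=−, so -1.
(a,b)_7: α=-1, u≡3; β=-2, v≡3 (mod 7); (3|7)=-1, (3|7)=-1; sign (−1)^0·-1^-2·-1^-1 = -1.
(a,b)_29: α=1, u≡24; β=0, v≡12 (mod 29); (24|29)=+1, (12|29)=-1; sign (−1)^0·+1^0·-1^1 = -1.
(a,b)_3: α=-3, u≡2; β=-2, v≡1 (mod 3); (2|3)=-1, (1|3)=+1; sign (−1)^0·-1^-2·+1^-3 = +1.
Ram(-15834, -851) = {2, 7, 13, 29, 37, ∞}; no ℚ_2-point on the conic.

[2, 7, 13, 29, 37, inf]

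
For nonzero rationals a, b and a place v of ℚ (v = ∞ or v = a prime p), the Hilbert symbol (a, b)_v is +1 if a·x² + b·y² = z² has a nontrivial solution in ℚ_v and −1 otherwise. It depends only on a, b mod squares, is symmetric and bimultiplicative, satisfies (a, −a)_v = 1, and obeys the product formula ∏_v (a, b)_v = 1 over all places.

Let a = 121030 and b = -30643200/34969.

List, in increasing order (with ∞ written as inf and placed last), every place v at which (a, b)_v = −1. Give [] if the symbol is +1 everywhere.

[5, 7]

Mod squares: a ≡ 2470, b ≡ -133. Check v ∈ {∞, 2, 3, 5, 7, 11, 13, 17, 19}.
v=3: a=3^0·(≡1), b=3^2·(≡2) mod 3; (1|3)=+1, (2|3)=-1; (−1)^{0·2·1}·(+1)^2·(-1)^0 = +1.
v=11: a=11^0·(≡8), b=11^-2·(≡2) mod 11; (8|11)=-1, (2|11)=-1; (−1)^{0·-2·5}·(-1)^-2·(-1)^0 = +1.
v=7: a=7^2·(≡6), b=7^1·(≡1) mod 7; (6|7)=-1, (1|7)=+1; (−1)^{2·1·3}·(-1)^1·(+1)^2 = -1.
v=19: a=19^1·(≡5), b=19^1·(≡8) mod 19; (5|19)=+1, (8|19)=-1; (−1)^{1·1·9}·(+1)^1·(-1)^1 = +1.
v=2: v_2(a)=1, v_2(b)=10; units ≡ 3, 3 (mod 8); ε·ε+αω+βω = 1·1+1·1+10·1 ≡ 0  ⇒  (a,b)_2 = +1.
v=17: a=17^0·(≡7), b=17^-2·(≡7) mod 17; (7|17)=-1, (7|17)=-1; (−1)^{0·-2·8}·(-1)^-2·(-1)^0 = +1.
v=5: a=5^1·(≡1), b=5^2·(≡3) mod 5; (1|5)=+1, (3|5)=-1; (−1)^{1·2·2}·(+1)^2·(-1)^1 = -1.
v=13: a=13^1·(≡2), b=13^0·(≡3) mod 13; (2|13)=-1, (3|13)=+1; (−1)^{1·0·6}·(-1)^0·(+1)^1 = +1.
v=∞: 2470 > 0 and -133 < 0  ⇒  (a,b)_∞ = +1.
|Ram(2470, -133)| = 2, even; anisotropic at {5, 7}.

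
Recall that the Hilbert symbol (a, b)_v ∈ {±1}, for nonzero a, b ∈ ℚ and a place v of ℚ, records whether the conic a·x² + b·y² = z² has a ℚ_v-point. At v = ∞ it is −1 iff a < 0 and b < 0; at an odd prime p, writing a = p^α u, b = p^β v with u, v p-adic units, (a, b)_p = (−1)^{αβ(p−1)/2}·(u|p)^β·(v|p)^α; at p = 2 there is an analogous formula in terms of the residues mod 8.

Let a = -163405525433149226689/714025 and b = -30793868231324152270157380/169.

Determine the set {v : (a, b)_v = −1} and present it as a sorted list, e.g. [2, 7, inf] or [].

[2, 7, 17, 19, 23, inf]

Mod squares: a ≡ -33649, b ≡ -11305. Check v ∈ {∞, 2, 5, 7, 11, 13, 17, 19, 23, 37}.
v=∞: -33649 < 0 and -11305 < 0  ⇒  (a,b)_∞ = -1.
v=19: a=19^3·(≡10), b=19^5·(≡12) mod 19; (10|19)=-1, (12|19)=-1; (−1)^{3·5·9}·(-1)^5·(-1)^3 = -1.
v=17: a=17^4·(≡12), b=17^3·(≡4) mod 17; (12|17)=-1, (4|17)=+1; (−1)^{4·3·8}·(-1)^3·(+1)^4 = -1.
v=5: a=5^-2·(≡1), b=5^1·(≡1) mod 5; (1|5)=+1, (1|5)=+1; (−1)^{-2·1·2}·(+1)^1·(+1)^-2 = +1.
v=11: a=11^1·(≡2), b=11^2·(≡3) mod 11; (2|11)=-1, (3|11)=+1; (−1)^{1·2·5}·(-1)^2·(+1)^1 = +1.
v=7: a=7^7·(≡4), b=7^11·(≡4) mod 7; (4|7)=+1, (4|7)=+1; (−1)^{7·11·3}·(+1)^11·(+1)^7 = -1.
v=37: a=37^2·(≡27), b=37^0·(≡13) mod 37; (27|37)=+1, (13|37)=-1; (−1)^{2·0·18}·(+1)^0·(-1)^2 = +1.
v=13: a=13^-4·(≡7), b=13^-2·(≡7) mod 13; (7|13)=-1, (7|13)=-1; (−1)^{-4·-2·6}·(-1)^-2·(-1)^-4 = +1.
v=23: a=23^1·(≡18), b=23^2·(≡10) mod 23; (18|23)=+1, (10|23)=-1; (−1)^{1·2·11}·(+1)^2·(-1)^1 = -1.
v=2: v_2(a)=0, v_2(b)=2; units ≡ 7, 7 (mod 8); ε·ε+αω+βω = 1·1+0·0+2·0 ≡ 1  ⇒  (a,b)_2 = -1.
Ram(-33649, -11305) = {2, 7, 17, 19, 23, ∞}; no ℚ_2-point on the conic.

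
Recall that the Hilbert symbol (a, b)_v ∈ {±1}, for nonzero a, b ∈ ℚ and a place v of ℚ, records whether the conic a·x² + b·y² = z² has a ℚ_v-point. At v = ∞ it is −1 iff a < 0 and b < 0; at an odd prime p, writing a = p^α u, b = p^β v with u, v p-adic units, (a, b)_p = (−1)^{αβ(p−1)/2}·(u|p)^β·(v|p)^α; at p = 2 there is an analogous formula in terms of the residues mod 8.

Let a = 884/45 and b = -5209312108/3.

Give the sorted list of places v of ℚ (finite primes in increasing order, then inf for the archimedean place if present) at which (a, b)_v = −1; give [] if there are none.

[13, 17]

(a, b) ≡ (1105, -561) mod (ℚ^×)²; places V = {2, 3, 5, 7, 11, 13, 17, 29, ∞}.
(a,b)_3: α=-2, u≡1; β=-1, v≡2 (mod 3); (1|3)=+1, (2|3)=-1; sign (−1)^0·+1^-1·-1^-2 = +1.
(a,b)_11: α=0, u≡4; β=1, v≡3 (mod 11); (4|11)=+1, (3|11)=+1; sign (−1)^0·+1^1·+1^0 = +1.
(a,b)_5: α=-1, u≡1; β=0, v≡4 (mod 5); (1|5)=+1, (4|5)=+1; sign (−1)^0·+1^0·+1^-1 = +1.
(a,b)_2: α=2, β=2; u≡1, v≡7 (mod 8); ε(u)ε(v)=0·1, αω(v)=2·0, βω(u)=2·0; sum ≡ 0  ⇒  +1.
(a,b)_13: α=1, u≡7; β=2, v≡11 (mod 13); (7|13)=-1, (11|13)=-1; sign (−1)^0·-1^2·-1^1 = -1.
(a,b)_29: α=0, u≡19; β=2, v≡3 (mod 29); (19|29)=-1, (3|29)=-1; sign (−1)^0·-1^2·-1^0 = +1.
(a,b)_7: α=0, u≡3; β=2, v≡5 (mod 7); (3|7)=-1, (5|7)=-1; sign (−1)^0·-1^2·-1^0 = +1.
(a,b)_∞: sgn(1105)=+, sgn(-561)=−, so +1.
(a,b)_17: α=1, u≡14; β=1, v≡9 (mod 17); (14|17)=-1, (9|17)=+1; sign (−1)^0·-1^1·+1^1 = -1.
(1105, -561 / ℚ) ramifies at {13, 17}: a division algebra.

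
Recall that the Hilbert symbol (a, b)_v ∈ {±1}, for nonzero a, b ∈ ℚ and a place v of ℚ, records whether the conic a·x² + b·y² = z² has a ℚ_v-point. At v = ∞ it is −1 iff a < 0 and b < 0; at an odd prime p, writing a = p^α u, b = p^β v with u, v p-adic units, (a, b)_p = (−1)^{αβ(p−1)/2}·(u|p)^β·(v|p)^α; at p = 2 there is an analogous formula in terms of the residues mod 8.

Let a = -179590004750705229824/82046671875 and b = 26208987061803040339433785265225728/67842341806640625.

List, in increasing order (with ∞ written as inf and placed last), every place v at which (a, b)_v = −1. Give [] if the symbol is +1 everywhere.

[]

Mod squares: a ≡ -45942, b ≡ 4807. Check v ∈ {∞, 2, 3, 5, 7, 11, 13, 19, 23, 31}.
v=2: v_2(a)=23, v_2(b)=38; units ≡ 5, 7 (mod 8); ε·ε+αω+βω = 0·1+23·0+38·1 ≡ 0  ⇒  (a,b)_2 = +1.
v=5: a=5^-6·(≡3), b=5^-10·(≡3) mod 5; (3|5)=-1, (3|5)=-1; (−1)^{-6·-10·2}·(-1)^-10·(-1)^-6 = +1.
v=∞: -45942 < 0 and 4807 > 0  ⇒  (a,b)_∞ = +1.
v=31: a=31^1·(≡22), b=31^2·(≡20) mod 31; (22|31)=-1, (20|31)=+1; (−1)^{1·2·15}·(-1)^2·(+1)^1 = +1.
v=23: a=23^2·(≡16), b=23^3·(≡13) mod 23; (16|23)=+1, (13|23)=+1; (−1)^{2·3·11}·(+1)^3·(+1)^2 = +1.
v=13: a=13^1·(≡7), b=13^2·(≡1) mod 13; (7|13)=-1, (1|13)=+1; (−1)^{1·2·6}·(-1)^2·(+1)^1 = +1.
v=7: a=7^-4·(≡6), b=7^-6·(≡5) mod 7; (6|7)=-1, (5|7)=-1; (−1)^{-4·-6·3}·(-1)^-6·(-1)^-4 = +1.
v=11: a=11^4·(≡9), b=11^7·(≡10) mod 11; (9|11)=+1, (10|11)=-1; (−1)^{4·7·5}·(+1)^7·(-1)^4 = +1.
v=3: a=3^-7·(≡1), b=3^-10·(≡1) mod 3; (1|3)=+1, (1|3)=+1; (−1)^{-7·-10·1}·(+1)^-10·(+1)^-7 = +1.
v=19: a=19^3·(≡2), b=19^5·(≡16) mod 19; (2|19)=-1, (16|19)=+1; (−1)^{3·5·9}·(-1)^5·(+1)^3 = +1.
Ram(a, b) = ∅: the form -45942·x² + 4807·y² − z² is isotropic over every ℚ_v, so by Hasse–Minkowski it is isotropic over ℚ.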